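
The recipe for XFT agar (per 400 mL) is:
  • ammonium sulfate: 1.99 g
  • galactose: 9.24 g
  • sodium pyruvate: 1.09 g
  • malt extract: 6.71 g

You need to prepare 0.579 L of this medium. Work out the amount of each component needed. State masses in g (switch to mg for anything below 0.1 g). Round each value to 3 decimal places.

ammonium sulfate 2.881 g; galactose 13.375 g; sodium pyruvate 1.578 g; malt extract 9.713 g

Scale factor = 579 mL / 400 mL = 1.4475.
ammonium sulfate: 1.99 g × (579 mL / 400 mL) = 2.881 g
galactose: 9.24 g × (579 mL / 400 mL) = 13.375 g
sodium pyruvate: 1.09 g × (579 mL / 400 mL) = 1.578 g
malt extract: 6.71 g × (579 mL / 400 mL) = 9.713 g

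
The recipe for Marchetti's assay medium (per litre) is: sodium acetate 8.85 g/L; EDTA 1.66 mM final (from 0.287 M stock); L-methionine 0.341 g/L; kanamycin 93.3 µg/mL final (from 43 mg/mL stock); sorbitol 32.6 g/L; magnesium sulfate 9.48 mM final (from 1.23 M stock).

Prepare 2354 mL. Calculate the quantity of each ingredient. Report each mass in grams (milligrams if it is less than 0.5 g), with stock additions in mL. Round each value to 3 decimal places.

Target volume = 2354 mL = 2.354 L.
sodium acetate: 8.85 g/L × 2.354 L = 20.833 g
EDTA: V = C2·V2/C1 = 1.66 mM × 2354 mL ÷ 287 mM = 13.615 mL
L-methionine: 0.341 g/L × 2.354 L = 0.803 g
kanamycin: V = C2·V2/C1 = 93.3 µg/mL × 2354 mL ÷ 43000 µg/mL = 5.108 mL
sorbitol: 32.6 g/L × 2.354 L = 76.740 g
magnesium sulfate: V = C2·V2/C1 = 9.48 mM × 2354 mL ÷ 1230 mM = 18.143 mL

sodium acetate 20.833 g; EDTA 13.615 mL; L-methionine 0.803 g; kanamycin 5.108 mL; sorbitol 76.740 g; magnesium sulfate 18.143 mL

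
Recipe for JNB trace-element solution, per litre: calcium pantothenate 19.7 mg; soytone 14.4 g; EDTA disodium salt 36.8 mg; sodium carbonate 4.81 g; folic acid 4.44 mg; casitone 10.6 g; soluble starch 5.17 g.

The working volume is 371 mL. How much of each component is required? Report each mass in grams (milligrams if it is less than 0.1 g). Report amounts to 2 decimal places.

calcium pantothenate 7.31 mg; soytone 5.34 g; EDTA disodium salt 13.65 mg; sodium carbonate 1.78 g; folic acid 1.65 mg; casitone 3.93 g; soluble starch 1.92 g

Ratio of target to recipe volume: 371 / 1000 = 0.371.
calcium pantothenate: 19.7 mg × (371 mL / 1000 mL) = 7.31 mg
soytone: 14.4 g × (371 mL / 1000 mL) = 5.34 g
EDTA disodium salt: 36.8 mg × (371 mL / 1000 mL) = 13.65 mg
sodium carbonate: 4.81 g × (371 mL / 1000 mL) = 1.78 g
folic acid: 4.44 mg × (371 mL / 1000 mL) = 1.65 mg
casitone: 10.6 g × (371 mL / 1000 mL) = 3.93 g
soluble starch: 5.17 g × (371 mL / 1000 mL) = 1.92 g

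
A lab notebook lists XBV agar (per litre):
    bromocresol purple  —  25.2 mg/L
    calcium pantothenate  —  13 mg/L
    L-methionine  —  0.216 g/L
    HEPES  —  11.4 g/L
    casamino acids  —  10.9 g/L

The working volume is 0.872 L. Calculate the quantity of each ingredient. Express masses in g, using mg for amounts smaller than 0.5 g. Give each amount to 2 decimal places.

Scale factor relative to 1 L: 0.872.
bromocresol purple: 25.2 mg/L × 0.872 L = 21.97 mg
calcium pantothenate: 13 mg/L × 0.872 L = 11.34 mg
L-methionine: 0.216 g/L × 0.872 L = 0.188352 g = 188.35 mg
HEPES: 11.4 g/L × 0.872 L = 9.94 g
casamino acids: 10.9 g/L × 0.872 L = 9.50 g

bromocresol purple 21.97 mg; calcium pantothenate 11.34 mg; L-methionine 188.35 mg; HEPES 9.94 g; casamino acids 9.50 g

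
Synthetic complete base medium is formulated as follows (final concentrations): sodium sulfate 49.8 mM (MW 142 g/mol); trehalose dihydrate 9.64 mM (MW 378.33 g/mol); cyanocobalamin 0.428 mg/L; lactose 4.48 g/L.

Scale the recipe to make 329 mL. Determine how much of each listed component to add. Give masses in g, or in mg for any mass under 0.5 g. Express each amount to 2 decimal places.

sodium sulfate 2.33 g; trehalose dihydrate 1.20 g; cyanocobalamin 0.14 mg; lactose 1.47 g

Scale factor relative to 1 L: 0.329.
sodium sulfate: 49.8 mmol/L × 142 g/mol × 0.329 L ÷ 1000 = 2.33 g
trehalose dihydrate: 9.64 mmol/L × 378.33 g/mol × 0.329 L ÷ 1000 = 1.20 g
cyanocobalamin: 0.428 mg/L × 0.329 L = 0.14 mg
lactose: 4.48 g/L × 0.329 L = 1.47 g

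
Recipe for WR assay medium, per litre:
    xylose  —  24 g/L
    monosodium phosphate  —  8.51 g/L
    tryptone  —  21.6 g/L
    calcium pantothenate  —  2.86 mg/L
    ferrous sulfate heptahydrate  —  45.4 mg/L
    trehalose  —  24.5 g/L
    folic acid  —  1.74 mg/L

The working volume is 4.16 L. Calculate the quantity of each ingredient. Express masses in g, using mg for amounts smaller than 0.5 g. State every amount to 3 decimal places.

Working volume: 4.16 L.
xylose: 24 g/L × 4.16 L = 99.840 g
monosodium phosphate: 8.51 g/L × 4.16 L = 35.402 g
tryptone: 21.6 g/L × 4.16 L = 89.856 g
calcium pantothenate: 2.86 mg/L × 4.16 L = 11.898 mg
ferrous sulfate heptahydrate: 45.4 mg/L × 4.16 L = 188.864 mg
trehalose: 24.5 g/L × 4.16 L = 101.920 g
folic acid: 1.74 mg/L × 4.16 L = 7.238 mg

xylose 99.840 g; monosodium phosphate 35.402 g; tryptone 89.856 g; calcium pantothenate 11.898 mg; ferrous sulfate heptahydrate 188.864 mg; trehalose 101.920 g; folic acid 7.238 mg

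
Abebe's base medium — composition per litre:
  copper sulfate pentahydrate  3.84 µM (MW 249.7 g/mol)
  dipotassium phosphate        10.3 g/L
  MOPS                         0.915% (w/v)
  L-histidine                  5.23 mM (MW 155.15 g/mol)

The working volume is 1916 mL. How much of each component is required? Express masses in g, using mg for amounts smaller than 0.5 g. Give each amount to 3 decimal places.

Target volume = 1916 mL = 1.916 L.
copper sulfate pentahydrate: 3.84 µmol/L × 249.7 g/mol × 1.916 L ÷ 1000 = 1.837 mg
dipotassium phosphate: 10.3 g/L × 1.916 L = 19.735 g
MOPS: 0.915 g per 100 mL × 1916 mL ÷ 100 = 17.531 g
L-histidine: 5.23 mmol/L × 155.15 g/mol × 1.916 L ÷ 1000 = 1.555 g

copper sulfate pentahydrate 1.837 mg; dipotassium phosphate 19.735 g; MOPS 17.531 g; L-histidine 1.555 g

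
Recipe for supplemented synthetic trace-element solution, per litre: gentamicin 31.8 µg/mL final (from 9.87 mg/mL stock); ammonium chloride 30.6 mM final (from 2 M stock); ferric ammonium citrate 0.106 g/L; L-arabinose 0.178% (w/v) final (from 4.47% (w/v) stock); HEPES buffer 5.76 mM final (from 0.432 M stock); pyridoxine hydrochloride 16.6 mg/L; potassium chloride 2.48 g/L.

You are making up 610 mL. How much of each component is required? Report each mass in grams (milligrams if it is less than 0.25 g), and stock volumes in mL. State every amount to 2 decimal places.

Target volume = 610 mL = 0.61 L.
gentamicin: V = C2·V2/C1 = 31.8 µg/mL × 610 mL ÷ 9870 µg/mL = 1.97 mL
ammonium chloride: C1V1 = C2V2 → 30.6 mM × 610 mL ÷ 2000 mM = 9.33 mL
ferric ammonium citrate: 0.106 g/L × 0.61 L = 0.06466 g = 64.66 mg
L-arabinose: dilute stock: 0.178% ÷ 4.47% × 610 mL = 24.29 mL
HEPES buffer: V = C2·V2/C1 = 5.76 mM × 610 mL ÷ 432 mM = 8.13 mL
pyridoxine hydrochloride: 16.6 mg/L × 0.61 L = 10.13 mg
potassium chloride: 2.48 g/L × 0.61 L = 1.51 g

gentamicin 1.97 mL; ammonium chloride 9.33 mL; ferric ammonium citrate 64.66 mg; L-arabinose 24.29 mL; HEPES buffer 8.13 mL; pyridoxine hydrochloride 10.13 mg; potassium chloride 1.51 g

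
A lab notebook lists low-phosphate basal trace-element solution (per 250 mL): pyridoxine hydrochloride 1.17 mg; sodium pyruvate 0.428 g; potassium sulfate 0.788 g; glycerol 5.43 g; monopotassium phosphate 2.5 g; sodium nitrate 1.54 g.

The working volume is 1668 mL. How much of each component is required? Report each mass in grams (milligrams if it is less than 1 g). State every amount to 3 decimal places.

pyridoxine hydrochloride 7.806 mg; sodium pyruvate 2.856 g; potassium sulfate 5.258 g; glycerol 36.229 g; monopotassium phosphate 16.680 g; sodium nitrate 10.275 g

Ratio of target to recipe volume: 1668 / 250 = 6.672.
pyridoxine hydrochloride: 1.17 mg × (1668 mL / 250 mL) = 7.806 mg
sodium pyruvate: 0.428 g × (1668 mL / 250 mL) = 2.856 g
potassium sulfate: 0.788 g × (1668 mL / 250 mL) = 5.258 g
glycerol: 5.43 g × (1668 mL / 250 mL) = 36.229 g
monopotassium phosphate: 2.5 g × (1668 mL / 250 mL) = 16.680 g
sodium nitrate: 1.54 g × (1668 mL / 250 mL) = 10.275 g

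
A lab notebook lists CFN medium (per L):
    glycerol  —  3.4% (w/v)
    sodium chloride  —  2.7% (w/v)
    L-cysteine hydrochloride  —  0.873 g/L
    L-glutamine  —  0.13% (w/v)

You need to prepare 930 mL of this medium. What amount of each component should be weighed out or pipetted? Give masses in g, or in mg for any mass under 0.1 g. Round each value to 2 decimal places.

glycerol 31.62 g; sodium chloride 25.11 g; L-cysteine hydrochloride 0.81 g; L-glutamine 1.21 g

Target volume = 930 mL = 0.93 L.
glycerol: 3.4% w/v = 34 g/L → 34 × 0.93 L = 31.62 g
sodium chloride: 2.7 g per 100 mL × 930 mL ÷ 100 = 25.11 g
L-cysteine hydrochloride: 0.873 g/L × 0.93 L = 0.81 g
L-glutamine: 0.13 g per 100 mL × 930 mL ÷ 100 = 1.21 g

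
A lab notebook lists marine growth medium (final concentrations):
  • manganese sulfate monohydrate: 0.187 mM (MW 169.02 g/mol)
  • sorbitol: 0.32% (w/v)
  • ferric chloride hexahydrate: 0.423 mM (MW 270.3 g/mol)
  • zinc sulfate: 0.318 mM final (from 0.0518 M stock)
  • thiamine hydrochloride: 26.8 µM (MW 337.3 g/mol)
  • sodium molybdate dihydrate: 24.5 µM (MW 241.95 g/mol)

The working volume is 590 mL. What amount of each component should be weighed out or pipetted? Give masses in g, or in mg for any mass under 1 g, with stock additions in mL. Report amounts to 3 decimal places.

Target volume = 590 mL = 0.59 L.
manganese sulfate monohydrate: 0.187 mmol/L × 169.02 mg/mmol × 0.59 L = 18.648 mg
sorbitol: 0.32 g per 100 mL × 590 mL ÷ 100 = 1.888 g
ferric chloride hexahydrate: 0.423 mmol/L × 270.3 mg/mmol × 0.59 L = 67.459 mg
zinc sulfate: V = C2·V2/C1 = 0.318 mM × 590 mL ÷ 51.8 mM = 3.622 mL
thiamine hydrochloride: 26.8 µmol/L × 337.3 g/mol × 0.59 L ÷ 1000 = 5.333 mg
sodium molybdate dihydrate: 24.5 µmol/L × 241.95 g/mol × 0.59 L ÷ 1000 = 3.497 mg

manganese sulfate monohydrate 18.648 mg; sorbitol 1.888 g; ferric chloride hexahydrate 67.459 mg; zinc sulfate 3.622 mL; thiamine hydrochloride 5.333 mg; sodium molybdate dihydrate 3.497 mg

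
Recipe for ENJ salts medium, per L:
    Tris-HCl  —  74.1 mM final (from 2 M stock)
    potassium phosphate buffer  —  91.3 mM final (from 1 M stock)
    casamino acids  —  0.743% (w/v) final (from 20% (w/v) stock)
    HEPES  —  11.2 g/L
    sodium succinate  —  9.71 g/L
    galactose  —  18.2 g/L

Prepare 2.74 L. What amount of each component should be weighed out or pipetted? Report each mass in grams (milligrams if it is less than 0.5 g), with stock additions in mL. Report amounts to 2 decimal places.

Tris-HCl 101.52 mL; potassium phosphate buffer 250.16 mL; casamino acids 101.79 mL; HEPES 30.69 g; sodium succinate 26.61 g; galactose 49.87 g

Working volume: 2.74 L.
Tris-HCl: dilute stock: 74.1 mM × 2740 mL ÷ 2000 mM = 101.52 mL
potassium phosphate buffer: dilute stock: 91.3 mM × 2740 mL ÷ 1000 mM = 250.16 mL
casamino acids: V = C2·V2/C1 = 0.743% ÷ 20% × 2740 mL = 101.79 mL
HEPES: 11.2 g/L × 2.74 L = 30.69 g
sodium succinate: 9.71 g/L × 2.74 L = 26.61 g
galactose: 18.2 g/L × 2.74 L = 49.87 g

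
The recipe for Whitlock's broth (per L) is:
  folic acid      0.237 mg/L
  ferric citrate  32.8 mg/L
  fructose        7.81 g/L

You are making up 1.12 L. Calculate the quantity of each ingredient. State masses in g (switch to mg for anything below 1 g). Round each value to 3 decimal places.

Working volume: 1.12 L.
folic acid: 0.237 mg/L × 1.12 L = 0.265 mg
ferric citrate: 32.8 mg/L × 1.12 L = 36.736 mg
fructose: 7.81 g/L × 1.12 L = 8.747 g

folic acid 0.265 mg; ferric citrate 36.736 mg; fructose 8.747 g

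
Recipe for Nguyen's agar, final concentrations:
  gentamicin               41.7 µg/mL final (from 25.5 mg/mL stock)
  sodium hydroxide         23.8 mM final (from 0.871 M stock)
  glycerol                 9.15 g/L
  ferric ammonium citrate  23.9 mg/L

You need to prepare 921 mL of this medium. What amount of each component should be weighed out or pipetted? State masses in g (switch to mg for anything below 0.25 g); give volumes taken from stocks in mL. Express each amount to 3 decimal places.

Scale factor relative to 1 L: 0.921.
gentamicin: dilute stock: 41.7 µg/mL × 921 mL ÷ 25500 µg/mL = 1.506 mL
sodium hydroxide: V = C2·V2/C1 = 23.8 mM × 921 mL ÷ 871 mM = 25.166 mL
glycerol: 9.15 g/L × 0.921 L = 8.427 g
ferric ammonium citrate: 23.9 mg/L × 0.921 L = 22.012 mg

gentamicin 1.506 mL; sodium hydroxide 25.166 mL; glycerol 8.427 g; ferric ammonium citrate 22.012 mg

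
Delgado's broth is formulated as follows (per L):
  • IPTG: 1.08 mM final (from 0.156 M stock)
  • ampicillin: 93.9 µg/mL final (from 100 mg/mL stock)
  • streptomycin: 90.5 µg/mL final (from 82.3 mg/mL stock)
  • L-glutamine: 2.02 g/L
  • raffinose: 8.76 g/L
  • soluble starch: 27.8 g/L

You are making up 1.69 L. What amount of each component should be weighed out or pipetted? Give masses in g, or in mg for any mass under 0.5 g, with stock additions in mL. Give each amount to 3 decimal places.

IPTG 11.700 mL; ampicillin 1.587 mL; streptomycin 1.858 mL; L-glutamine 3.414 g; raffinose 14.804 g; soluble starch 46.982 g

Scale factor relative to 1 L: 1.69.
IPTG: dilute stock: 1.08 mM × 1690 mL ÷ 156 mM = 11.700 mL
ampicillin: dilute stock: 93.9 µg/mL × 1690 mL ÷ 100000 µg/mL = 1.587 mL
streptomycin: C1V1 = C2V2 → 90.5 µg/mL × 1690 mL ÷ 82300 µg/mL = 1.858 mL
L-glutamine: 2.02 g/L × 1.69 L = 3.414 g
raffinose: 8.76 g/L × 1.69 L = 14.804 g
soluble starch: 27.8 g/L × 1.69 L = 46.982 g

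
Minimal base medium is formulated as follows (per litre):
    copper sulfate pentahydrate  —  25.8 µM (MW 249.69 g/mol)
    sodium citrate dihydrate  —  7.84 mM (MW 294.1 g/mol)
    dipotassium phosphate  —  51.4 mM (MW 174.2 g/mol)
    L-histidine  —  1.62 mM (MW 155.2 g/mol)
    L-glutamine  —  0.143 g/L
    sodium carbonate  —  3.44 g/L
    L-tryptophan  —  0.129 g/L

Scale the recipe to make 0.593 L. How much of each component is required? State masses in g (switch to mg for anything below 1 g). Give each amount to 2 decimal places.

Working volume: 0.593 L.
copper sulfate pentahydrate: 25.8 µmol/L × 249.69 g/mol × 0.593 L ÷ 1000 = 3.82 mg
sodium citrate dihydrate: 7.84 mmol/L × 294.1 g/mol × 0.593 L ÷ 1000 = 1.37 g
dipotassium phosphate: 51.4 mmol/L × 174.2 g/mol × 0.593 L ÷ 1000 = 5.31 g
L-histidine: 1.62 mmol/L × 155.2 mg/mmol × 0.593 L = 149.09 mg
L-glutamine: 0.143 g/L × 0.593 L = 0.084799 g = 84.80 mg
sodium carbonate: 3.44 g/L × 0.593 L = 2.04 g
L-tryptophan: 0.129 g/L × 0.593 L = 0.076497 g = 76.50 mg

copper sulfate pentahydrate 3.82 mg; sodium citrate dihydrate 1.37 g; dipotassium phosphate 5.31 g; L-histidine 149.09 mg; L-glutamine 84.80 mg; sodium carbonate 2.04 g; L-tryptophan 76.50 mg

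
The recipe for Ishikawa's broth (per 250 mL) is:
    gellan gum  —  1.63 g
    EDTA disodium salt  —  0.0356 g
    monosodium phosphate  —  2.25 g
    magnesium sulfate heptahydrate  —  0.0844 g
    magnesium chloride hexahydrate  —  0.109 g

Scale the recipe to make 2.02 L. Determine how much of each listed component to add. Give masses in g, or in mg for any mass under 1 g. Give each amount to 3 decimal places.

gellan gum 13.170 g; EDTA disodium salt 287.648 mg; monosodium phosphate 18.180 g; magnesium sulfate heptahydrate 681.952 mg; magnesium chloride hexahydrate 880.720 mg

Ratio of target to recipe volume: 2020 / 250 = 8.08.
gellan gum: 1.63 g × (2020 mL / 250 mL) = 13.170 g
EDTA disodium salt: 0.0356 g × (2020 mL / 250 mL) = 0.287648 g = 287.648 mg
monosodium phosphate: 2.25 g × (2020 mL / 250 mL) = 18.180 g
magnesium sulfate heptahydrate: 0.0844 g × (2020 mL / 250 mL) = 0.681952 g = 681.952 mg
magnesium chloride hexahydrate: 0.109 g × (2020 mL / 250 mL) = 0.88072 g = 880.720 mg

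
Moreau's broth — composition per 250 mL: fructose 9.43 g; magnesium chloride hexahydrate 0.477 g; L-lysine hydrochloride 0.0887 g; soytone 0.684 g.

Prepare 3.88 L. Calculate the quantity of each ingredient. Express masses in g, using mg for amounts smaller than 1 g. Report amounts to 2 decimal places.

fructose 146.35 g; magnesium chloride hexahydrate 7.40 g; L-lysine hydrochloride 1.38 g; soytone 10.62 g

Ratio of target to recipe volume: 3880 / 250 = 15.52.
fructose: 9.43 g × (3880 mL / 250 mL) = 146.35 g
magnesium chloride hexahydrate: 0.477 g × (3880 mL / 250 mL) = 7.40 g
L-lysine hydrochloride: 0.0887 g × (3880 mL / 250 mL) = 1.38 g
soytone: 0.684 g × (3880 mL / 250 mL) = 10.62 g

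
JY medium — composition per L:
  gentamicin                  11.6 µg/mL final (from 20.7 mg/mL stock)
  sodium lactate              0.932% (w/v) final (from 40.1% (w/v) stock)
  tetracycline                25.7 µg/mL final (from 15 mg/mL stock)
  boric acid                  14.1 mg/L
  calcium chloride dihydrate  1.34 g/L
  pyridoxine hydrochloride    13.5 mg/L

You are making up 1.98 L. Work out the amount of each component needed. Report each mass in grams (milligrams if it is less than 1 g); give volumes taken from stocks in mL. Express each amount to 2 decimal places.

gentamicin 1.11 mL; sodium lactate 46.02 mL; tetracycline 3.39 mL; boric acid 27.92 mg; calcium chloride dihydrate 2.65 g; pyridoxine hydrochloride 26.73 mg

Working volume: 1.98 L.
gentamicin: V = C2·V2/C1 = 11.6 µg/mL × 1980 mL ÷ 20700 µg/mL = 1.11 mL
sodium lactate: C1V1 = C2V2 → 0.932% ÷ 40.1% × 1980 mL = 46.02 mL
tetracycline: dilute stock: 25.7 µg/mL × 1980 mL ÷ 15000 µg/mL = 3.39 mL
boric acid: 14.1 mg/L × 1.98 L = 27.92 mg
calcium chloride dihydrate: 1.34 g/L × 1.98 L = 2.65 g
pyridoxine hydrochloride: 13.5 mg/L × 1.98 L = 26.73 mg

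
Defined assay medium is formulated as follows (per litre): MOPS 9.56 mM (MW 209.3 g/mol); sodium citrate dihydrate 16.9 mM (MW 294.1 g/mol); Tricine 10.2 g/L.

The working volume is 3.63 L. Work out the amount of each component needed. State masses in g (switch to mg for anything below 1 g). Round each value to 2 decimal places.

MOPS 7.26 g; sodium citrate dihydrate 18.04 g; Tricine 37.03 g

Scale factor relative to 1 L: 3.63.
MOPS: 9.56 mmol/L × 209.3 g/mol × 3.63 L ÷ 1000 = 7.26 g
sodium citrate dihydrate: 16.9 mmol/L × 294.1 g/mol × 3.63 L ÷ 1000 = 18.04 g
Tricine: 10.2 g/L × 3.63 L = 37.03 g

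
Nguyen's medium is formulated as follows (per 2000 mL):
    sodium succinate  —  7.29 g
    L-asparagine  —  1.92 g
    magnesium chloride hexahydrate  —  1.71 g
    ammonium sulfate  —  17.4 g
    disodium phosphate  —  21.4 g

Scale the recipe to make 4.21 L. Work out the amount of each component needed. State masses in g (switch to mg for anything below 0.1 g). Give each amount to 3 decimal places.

sodium succinate 15.345 g; L-asparagine 4.042 g; magnesium chloride hexahydrate 3.600 g; ammonium sulfate 36.627 g; disodium phosphate 45.047 g

Ratio of target to recipe volume: 4210 / 2000 = 2.105.
sodium succinate: 7.29 g × (4210 mL / 2000 mL) = 15.345 g
L-asparagine: 1.92 g × (4210 mL / 2000 mL) = 4.042 g
magnesium chloride hexahydrate: 1.71 g × (4210 mL / 2000 mL) = 3.600 g
ammonium sulfate: 17.4 g × (4210 mL / 2000 mL) = 36.627 g
disodium phosphate: 21.4 g × (4210 mL / 2000 mL) = 45.047 g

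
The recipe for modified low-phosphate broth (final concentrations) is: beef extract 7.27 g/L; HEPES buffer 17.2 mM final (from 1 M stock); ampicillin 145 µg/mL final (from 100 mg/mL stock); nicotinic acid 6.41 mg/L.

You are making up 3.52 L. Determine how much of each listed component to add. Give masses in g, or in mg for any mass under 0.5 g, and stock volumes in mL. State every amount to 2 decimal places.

beef extract 25.59 g; HEPES buffer 60.54 mL; ampicillin 5.10 mL; nicotinic acid 22.56 mg

Working volume: 3.52 L.
beef extract: 7.27 g/L × 3.52 L = 25.59 g
HEPES buffer: V = C2·V2/C1 = 17.2 mM × 3520 mL ÷ 1000 mM = 60.54 mL
ampicillin: V = C2·V2/C1 = 145 µg/mL × 3520 mL ÷ 100000 µg/mL = 5.10 mL
nicotinic acid: 6.41 mg/L × 3.52 L = 22.56 mg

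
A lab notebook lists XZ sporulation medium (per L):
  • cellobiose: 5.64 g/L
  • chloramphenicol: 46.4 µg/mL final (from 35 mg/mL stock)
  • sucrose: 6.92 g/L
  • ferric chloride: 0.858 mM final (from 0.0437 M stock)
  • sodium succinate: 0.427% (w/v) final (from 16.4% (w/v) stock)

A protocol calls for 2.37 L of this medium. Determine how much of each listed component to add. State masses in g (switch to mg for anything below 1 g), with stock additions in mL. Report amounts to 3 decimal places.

cellobiose 13.367 g; chloramphenicol 3.142 mL; sucrose 16.400 g; ferric chloride 46.532 mL; sodium succinate 61.707 mL

Scale factor relative to 1 L: 2.37.
cellobiose: 5.64 g/L × 2.37 L = 13.367 g
chloramphenicol: V = C2·V2/C1 = 46.4 µg/mL × 2370 mL ÷ 35000 µg/mL = 3.142 mL
sucrose: 6.92 g/L × 2.37 L = 16.400 g
ferric chloride: C1V1 = C2V2 → 0.858 mM × 2370 mL ÷ 43.7 mM = 46.532 mL
sodium succinate: dilute stock: 0.427% ÷ 16.4% × 2370 mL = 61.707 mL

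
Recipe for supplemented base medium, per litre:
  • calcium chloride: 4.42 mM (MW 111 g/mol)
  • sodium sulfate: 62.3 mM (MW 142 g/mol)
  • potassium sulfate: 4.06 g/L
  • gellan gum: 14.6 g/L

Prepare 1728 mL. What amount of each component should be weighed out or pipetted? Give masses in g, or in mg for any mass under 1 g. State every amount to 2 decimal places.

Target volume = 1728 mL = 1.728 L.
calcium chloride: 4.42 mmol/L × 111 mg/mmol × 1.728 L = 847.79 mg
sodium sulfate: 62.3 mmol/L × 142 g/mol × 1.728 L ÷ 1000 = 15.29 g
potassium sulfate: 4.06 g/L × 1.728 L = 7.02 g
gellan gum: 14.6 g/L × 1.728 L = 25.23 g

calcium chloride 847.79 mg; sodium sulfate 15.29 g; potassium sulfate 7.02 g; gellan gum 25.23 g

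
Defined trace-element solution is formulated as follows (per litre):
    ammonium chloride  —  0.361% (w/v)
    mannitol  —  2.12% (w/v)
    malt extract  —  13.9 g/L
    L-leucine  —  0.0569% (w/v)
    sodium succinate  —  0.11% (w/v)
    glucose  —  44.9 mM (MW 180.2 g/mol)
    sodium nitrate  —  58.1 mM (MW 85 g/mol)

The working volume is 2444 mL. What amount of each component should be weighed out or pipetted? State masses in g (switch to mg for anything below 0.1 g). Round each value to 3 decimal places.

ammonium chloride 8.823 g; mannitol 51.813 g; malt extract 33.972 g; L-leucine 1.391 g; sodium succinate 2.688 g; glucose 19.774 g; sodium nitrate 12.070 g

Scale factor relative to 1 L: 2.444.
ammonium chloride: 0.361 g per 100 mL × 2444 mL ÷ 100 = 8.823 g
mannitol: 2.12 g per 100 mL × 2444 mL ÷ 100 = 51.813 g
malt extract: 13.9 g/L × 2.444 L = 33.972 g
L-leucine: 0.0569 g per 100 mL × 2444 mL ÷ 100 = 1.391 g
sodium succinate: 0.11 g per 100 mL × 2444 mL ÷ 100 = 2.688 g
glucose: 44.9 mmol/L × 180.2 g/mol × 2.444 L ÷ 1000 = 19.774 g
sodium nitrate: 58.1 mmol/L × 85 g/mol × 2.444 L ÷ 1000 = 12.070 g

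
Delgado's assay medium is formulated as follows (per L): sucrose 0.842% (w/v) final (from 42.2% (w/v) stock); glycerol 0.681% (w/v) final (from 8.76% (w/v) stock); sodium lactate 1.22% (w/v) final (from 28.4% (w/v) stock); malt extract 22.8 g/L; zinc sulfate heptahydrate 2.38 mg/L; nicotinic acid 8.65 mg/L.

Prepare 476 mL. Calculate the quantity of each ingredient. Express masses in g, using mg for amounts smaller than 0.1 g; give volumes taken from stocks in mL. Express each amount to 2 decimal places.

sucrose 9.50 mL; glycerol 37.00 mL; sodium lactate 20.45 mL; malt extract 10.85 g; zinc sulfate heptahydrate 1.13 mg; nicotinic acid 4.12 mg

Working volume: 476 mL = 0.476 L.
sucrose: V = C2·V2/C1 = 0.842% ÷ 42.2% × 476 mL = 9.50 mL
glycerol: V = C2·V2/C1 = 0.681% ÷ 8.76% × 476 mL = 37.00 mL
sodium lactate: V = C2·V2/C1 = 1.22% ÷ 28.4% × 476 mL = 20.45 mL
malt extract: 22.8 g/L × 0.476 L = 10.85 g
zinc sulfate heptahydrate: 2.38 mg/L × 0.476 L = 1.13 mg
nicotinic acid: 8.65 mg/L × 0.476 L = 4.12 mg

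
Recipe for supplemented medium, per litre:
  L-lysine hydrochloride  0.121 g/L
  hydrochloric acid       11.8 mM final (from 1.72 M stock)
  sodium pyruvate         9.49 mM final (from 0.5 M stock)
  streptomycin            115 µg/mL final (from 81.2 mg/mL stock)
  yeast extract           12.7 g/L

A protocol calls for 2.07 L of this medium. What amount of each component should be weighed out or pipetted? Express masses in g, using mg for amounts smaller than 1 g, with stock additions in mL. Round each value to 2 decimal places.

L-lysine hydrochloride 250.47 mg; hydrochloric acid 14.20 mL; sodium pyruvate 39.29 mL; streptomycin 2.93 mL; yeast extract 26.29 g

Scale factor relative to 1 L: 2.07.
L-lysine hydrochloride: 0.121 g/L × 2.07 L = 0.25047 g = 250.47 mg
hydrochloric acid: V = C2·V2/C1 = 11.8 mM × 2070 mL ÷ 1720 mM = 14.20 mL
sodium pyruvate: dilute stock: 9.49 mM × 2070 mL ÷ 500 mM = 39.29 mL
streptomycin: C1V1 = C2V2 → 115 µg/mL × 2070 mL ÷ 81200 µg/mL = 2.93 mL
yeast extract: 12.7 g/L × 2.07 L = 26.29 g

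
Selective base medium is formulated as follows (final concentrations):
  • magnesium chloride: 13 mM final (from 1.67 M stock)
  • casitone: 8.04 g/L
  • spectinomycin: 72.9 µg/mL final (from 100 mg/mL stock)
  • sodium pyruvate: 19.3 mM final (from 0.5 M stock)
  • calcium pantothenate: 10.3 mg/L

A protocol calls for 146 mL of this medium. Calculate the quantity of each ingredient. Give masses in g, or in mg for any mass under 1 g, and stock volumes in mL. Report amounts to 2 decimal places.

Target volume = 146 mL = 0.146 L.
magnesium chloride: V = C2·V2/C1 = 13 mM × 146 mL ÷ 1670 mM = 1.14 mL
casitone: 8.04 g/L × 0.146 L = 1.17 g
spectinomycin: dilute stock: 72.9 µg/mL × 146 mL ÷ 100000 µg/mL = 0.11 mL
sodium pyruvate: dilute stock: 19.3 mM × 146 mL ÷ 500 mM = 5.64 mL
calcium pantothenate: 10.3 mg/L × 0.146 L = 1.50 mg

magnesium chloride 1.14 mL; casitone 1.17 g; spectinomycin 0.11 mL; sodium pyruvate 5.64 mL; calcium pantothenate 1.50 mg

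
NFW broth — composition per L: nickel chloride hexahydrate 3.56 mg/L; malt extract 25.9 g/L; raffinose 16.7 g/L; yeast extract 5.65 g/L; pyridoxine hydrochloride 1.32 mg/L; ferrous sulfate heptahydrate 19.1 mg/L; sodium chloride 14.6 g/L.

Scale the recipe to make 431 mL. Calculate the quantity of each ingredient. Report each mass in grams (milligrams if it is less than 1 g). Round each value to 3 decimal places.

Scale factor relative to 1 L: 0.431.
nickel chloride hexahydrate: 3.56 mg/L × 0.431 L = 1.534 mg
malt extract: 25.9 g/L × 0.431 L = 11.163 g
raffinose: 16.7 g/L × 0.431 L = 7.198 g
yeast extract: 5.65 g/L × 0.431 L = 2.435 g
pyridoxine hydrochloride: 1.32 mg/L × 0.431 L = 0.569 mg
ferrous sulfate heptahydrate: 19.1 mg/L × 0.431 L = 8.232 mg
sodium chloride: 14.6 g/L × 0.431 L = 6.293 g

nickel chloride hexahydrate 1.534 mg; malt extract 11.163 g; raffinose 7.198 g; yeast extract 2.435 g; pyridoxine hydrochloride 0.569 mg; ferrous sulfate heptahydrate 8.232 mg; sodium chloride 6.293 g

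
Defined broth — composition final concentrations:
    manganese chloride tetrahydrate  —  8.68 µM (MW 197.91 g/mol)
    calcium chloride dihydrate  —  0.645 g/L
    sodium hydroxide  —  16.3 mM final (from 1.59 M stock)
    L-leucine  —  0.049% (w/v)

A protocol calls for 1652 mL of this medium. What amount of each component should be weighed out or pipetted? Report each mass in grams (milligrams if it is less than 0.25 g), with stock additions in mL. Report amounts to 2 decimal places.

manganese chloride tetrahydrate 2.84 mg; calcium chloride dihydrate 1.07 g; sodium hydroxide 16.94 mL; L-leucine 0.81 g

Working volume: 1652 mL = 1.652 L.
manganese chloride tetrahydrate: 8.68 µmol/L × 197.91 g/mol × 1.652 L ÷ 1000 = 2.84 mg
calcium chloride dihydrate: 0.645 g/L × 1.652 L = 1.07 g
sodium hydroxide: dilute stock: 16.3 mM × 1652 mL ÷ 1590 mM = 16.94 mL
L-leucine: 0.049 g per 100 mL × 1652 mL ÷ 100 = 0.81 g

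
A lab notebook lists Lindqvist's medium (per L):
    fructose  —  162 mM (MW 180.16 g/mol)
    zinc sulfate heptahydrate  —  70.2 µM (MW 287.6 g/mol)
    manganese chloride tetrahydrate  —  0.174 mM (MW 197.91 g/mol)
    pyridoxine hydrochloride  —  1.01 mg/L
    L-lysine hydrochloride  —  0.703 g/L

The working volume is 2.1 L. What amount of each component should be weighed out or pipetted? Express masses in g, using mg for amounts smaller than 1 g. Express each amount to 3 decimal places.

Working volume: 2.1 L.
fructose: 162 mmol/L × 180.16 g/mol × 2.1 L ÷ 1000 = 61.290 g
zinc sulfate heptahydrate: 70.2 µmol/L × 287.6 g/mol × 2.1 L ÷ 1000 = 42.398 mg
manganese chloride tetrahydrate: 0.174 mmol/L × 197.91 mg/mmol × 2.1 L = 72.316 mg
pyridoxine hydrochloride: 1.01 mg/L × 2.1 L = 2.121 mg
L-lysine hydrochloride: 0.703 g/L × 2.1 L = 1.476 g

fructose 61.290 g; zinc sulfate heptahydrate 42.398 mg; manganese chloride tetrahydrate 72.316 mg; pyridoxine hydrochloride 2.121 mg; L-lysine hydrochloride 1.476 g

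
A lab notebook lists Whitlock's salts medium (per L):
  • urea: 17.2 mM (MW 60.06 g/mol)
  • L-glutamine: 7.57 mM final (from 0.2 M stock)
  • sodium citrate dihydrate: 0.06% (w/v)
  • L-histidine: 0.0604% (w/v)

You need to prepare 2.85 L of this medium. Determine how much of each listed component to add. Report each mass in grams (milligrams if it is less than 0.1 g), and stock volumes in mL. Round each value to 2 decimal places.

urea 2.94 g; L-glutamine 107.87 mL; sodium citrate dihydrate 1.71 g; L-histidine 1.72 g

Working volume: 2.85 L.
urea: 17.2 mmol/L × 60.06 g/mol × 2.85 L ÷ 1000 = 2.94 g
L-glutamine: V = C2·V2/C1 = 7.57 mM × 2850 mL ÷ 200 mM = 107.87 mL
sodium citrate dihydrate: 0.06 g per 100 mL × 2850 mL ÷ 100 = 1.71 g
L-histidine: 0.0604% w/v = 0.604 g/L → 0.604 × 2.85 L = 1.72 g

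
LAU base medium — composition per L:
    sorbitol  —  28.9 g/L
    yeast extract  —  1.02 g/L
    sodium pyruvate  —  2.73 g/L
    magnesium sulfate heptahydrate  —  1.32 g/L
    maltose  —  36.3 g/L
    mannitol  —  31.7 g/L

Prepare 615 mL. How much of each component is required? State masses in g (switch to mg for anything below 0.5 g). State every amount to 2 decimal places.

sorbitol 17.77 g; yeast extract 0.63 g; sodium pyruvate 1.68 g; magnesium sulfate heptahydrate 0.81 g; maltose 22.32 g; mannitol 19.50 g

Working volume: 615 mL = 0.615 L.
sorbitol: 28.9 g/L × 0.615 L = 17.77 g
yeast extract: 1.02 g/L × 0.615 L = 0.63 g
sodium pyruvate: 2.73 g/L × 0.615 L = 1.68 g
magnesium sulfate heptahydrate: 1.32 g/L × 0.615 L = 0.81 g
maltose: 36.3 g/L × 0.615 L = 22.32 g
mannitol: 31.7 g/L × 0.615 L = 19.50 g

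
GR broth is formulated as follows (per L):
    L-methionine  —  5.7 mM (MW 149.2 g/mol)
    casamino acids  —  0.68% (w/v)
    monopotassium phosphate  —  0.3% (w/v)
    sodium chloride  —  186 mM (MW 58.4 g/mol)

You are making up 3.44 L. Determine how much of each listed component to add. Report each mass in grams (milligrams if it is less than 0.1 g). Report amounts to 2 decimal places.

L-methionine 2.93 g; casamino acids 23.39 g; monopotassium phosphate 10.32 g; sodium chloride 37.37 g

Scale factor relative to 1 L: 3.44.
L-methionine: 5.7 mmol/L × 149.2 g/mol × 3.44 L ÷ 1000 = 2.93 g
casamino acids: 0.68% w/v = 6.8 g/L → 6.8 × 3.44 L = 23.39 g
monopotassium phosphate: 0.3 g per 100 mL × 3440 mL ÷ 100 = 10.32 g
sodium chloride: 186 mmol/L × 58.4 g/mol × 3.44 L ÷ 1000 = 37.37 g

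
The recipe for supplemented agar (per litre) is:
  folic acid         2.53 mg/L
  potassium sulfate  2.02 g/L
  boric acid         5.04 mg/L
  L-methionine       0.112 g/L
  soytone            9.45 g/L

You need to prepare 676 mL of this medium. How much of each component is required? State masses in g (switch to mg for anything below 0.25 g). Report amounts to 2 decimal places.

Working volume: 676 mL = 0.676 L.
folic acid: 2.53 mg/L × 0.676 L = 1.71 mg
potassium sulfate: 2.02 g/L × 0.676 L = 1.37 g
boric acid: 5.04 mg/L × 0.676 L = 3.41 mg
L-methionine: 0.112 g/L × 0.676 L = 0.075712 g = 75.71 mg
soytone: 9.45 g/L × 0.676 L = 6.39 g

folic acid 1.71 mg; potassium sulfate 1.37 g; boric acid 3.41 mg; L-methionine 75.71 mg; soytone 6.39 g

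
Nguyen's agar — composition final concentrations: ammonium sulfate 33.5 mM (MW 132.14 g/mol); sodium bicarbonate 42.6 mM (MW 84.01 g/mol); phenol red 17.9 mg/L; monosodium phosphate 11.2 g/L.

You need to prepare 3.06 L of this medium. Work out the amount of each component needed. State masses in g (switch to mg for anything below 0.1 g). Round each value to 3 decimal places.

Scale factor relative to 1 L: 3.06.
ammonium sulfate: 33.5 mmol/L × 132.14 g/mol × 3.06 L ÷ 1000 = 13.546 g
sodium bicarbonate: 42.6 mmol/L × 84.01 g/mol × 3.06 L ÷ 1000 = 10.951 g
phenol red: 17.9 mg/L × 3.06 L = 54.774 mg
monosodium phosphate: 11.2 g/L × 3.06 L = 34.272 g

ammonium sulfate 13.546 g; sodium bicarbonate 10.951 g; phenol red 54.774 mg; monosodium phosphate 34.272 g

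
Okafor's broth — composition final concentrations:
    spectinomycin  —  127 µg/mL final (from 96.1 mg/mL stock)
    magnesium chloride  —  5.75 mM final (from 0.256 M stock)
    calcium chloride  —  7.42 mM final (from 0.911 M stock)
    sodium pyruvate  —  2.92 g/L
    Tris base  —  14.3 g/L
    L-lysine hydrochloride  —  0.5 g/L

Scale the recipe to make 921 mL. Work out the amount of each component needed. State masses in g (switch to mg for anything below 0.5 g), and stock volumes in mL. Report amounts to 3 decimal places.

spectinomycin 1.217 mL; magnesium chloride 20.687 mL; calcium chloride 7.501 mL; sodium pyruvate 2.689 g; Tris base 13.170 g; L-lysine hydrochloride 460.500 mg

Target volume = 921 mL = 0.921 L.
spectinomycin: dilute stock: 127 µg/mL × 921 mL ÷ 96100 µg/mL = 1.217 mL
magnesium chloride: V = C2·V2/C1 = 5.75 mM × 921 mL ÷ 256 mM = 20.687 mL
calcium chloride: dilute stock: 7.42 mM × 921 mL ÷ 911 mM = 7.501 mL
sodium pyruvate: 2.92 g/L × 0.921 L = 2.689 g
Tris base: 14.3 g/L × 0.921 L = 13.170 g
L-lysine hydrochloride: 0.5 g/L × 0.921 L = 0.4605 g = 460.500 mg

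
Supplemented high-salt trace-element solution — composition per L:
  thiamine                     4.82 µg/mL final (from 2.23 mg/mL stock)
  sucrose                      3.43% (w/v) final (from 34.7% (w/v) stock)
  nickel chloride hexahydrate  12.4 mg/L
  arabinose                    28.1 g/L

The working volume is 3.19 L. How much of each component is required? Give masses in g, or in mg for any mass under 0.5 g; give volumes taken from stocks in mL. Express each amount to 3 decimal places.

Scale factor relative to 1 L: 3.19.
thiamine: V = C2·V2/C1 = 4.82 µg/mL × 3190 mL ÷ 2230 µg/mL = 6.895 mL
sucrose: V = C2·V2/C1 = 3.43% ÷ 34.7% × 3190 mL = 315.323 mL
nickel chloride hexahydrate: 12.4 mg/L × 3.19 L = 39.556 mg
arabinose: 28.1 g/L × 3.19 L = 89.639 g

thiamine 6.895 mL; sucrose 315.323 mL; nickel chloride hexahydrate 39.556 mg; arabinose 89.639 g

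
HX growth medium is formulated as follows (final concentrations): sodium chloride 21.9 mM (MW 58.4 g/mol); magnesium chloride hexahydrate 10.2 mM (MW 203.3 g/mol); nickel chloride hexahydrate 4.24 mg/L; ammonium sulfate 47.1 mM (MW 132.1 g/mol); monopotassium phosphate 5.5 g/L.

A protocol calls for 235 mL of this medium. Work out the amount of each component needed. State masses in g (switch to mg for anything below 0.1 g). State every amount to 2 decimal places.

sodium chloride 0.30 g; magnesium chloride hexahydrate 0.49 g; nickel chloride hexahydrate 1.00 mg; ammonium sulfate 1.46 g; monopotassium phosphate 1.29 g

Working volume: 235 mL = 0.235 L.
sodium chloride: 21.9 mmol/L × 58.4 g/mol × 0.235 L ÷ 1000 = 0.30 g
magnesium chloride hexahydrate: 10.2 mmol/L × 203.3 g/mol × 0.235 L ÷ 1000 = 0.49 g
nickel chloride hexahydrate: 4.24 mg/L × 0.235 L = 1.00 mg
ammonium sulfate: 47.1 mmol/L × 132.1 g/mol × 0.235 L ÷ 1000 = 1.46 g
monopotassium phosphate: 5.5 g/L × 0.235 L = 1.29 g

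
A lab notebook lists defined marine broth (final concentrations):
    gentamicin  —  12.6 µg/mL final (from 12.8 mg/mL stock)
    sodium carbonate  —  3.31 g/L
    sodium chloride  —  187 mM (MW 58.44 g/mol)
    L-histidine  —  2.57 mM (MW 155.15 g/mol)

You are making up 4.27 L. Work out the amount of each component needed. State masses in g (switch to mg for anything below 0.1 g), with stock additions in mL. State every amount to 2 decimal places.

gentamicin 4.20 mL; sodium carbonate 14.13 g; sodium chloride 46.66 g; L-histidine 1.70 g

Working volume: 4.27 L.
gentamicin: V = C2·V2/C1 = 12.6 µg/mL × 4270 mL ÷ 12800 µg/mL = 4.20 mL
sodium carbonate: 3.31 g/L × 4.27 L = 14.13 g
sodium chloride: 187 mmol/L × 58.44 g/mol × 4.27 L ÷ 1000 = 46.66 g
L-histidine: 2.57 mmol/L × 155.15 g/mol × 4.27 L ÷ 1000 = 1.70 g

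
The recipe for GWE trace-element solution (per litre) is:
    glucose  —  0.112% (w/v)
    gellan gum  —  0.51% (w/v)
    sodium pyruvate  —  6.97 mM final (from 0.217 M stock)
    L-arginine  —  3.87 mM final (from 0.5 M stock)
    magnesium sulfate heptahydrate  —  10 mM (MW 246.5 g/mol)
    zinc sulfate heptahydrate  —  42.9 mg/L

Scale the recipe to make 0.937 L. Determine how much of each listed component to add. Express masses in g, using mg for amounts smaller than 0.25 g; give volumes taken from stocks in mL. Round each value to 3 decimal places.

Scale factor relative to 1 L: 0.937.
glucose: 0.112 g per 100 mL × 937 mL ÷ 100 = 1.049 g
gellan gum: 0.51 g per 100 mL × 937 mL ÷ 100 = 4.779 g
sodium pyruvate: C1V1 = C2V2 → 6.97 mM × 937 mL ÷ 217 mM = 30.096 mL
L-arginine: V = C2·V2/C1 = 3.87 mM × 937 mL ÷ 500 mM = 7.252 mL
magnesium sulfate heptahydrate: 10 mmol/L × 246.5 g/mol × 0.937 L ÷ 1000 = 2.310 g
zinc sulfate heptahydrate: 42.9 mg/L × 0.937 L = 40.197 mg

glucose 1.049 g; gellan gum 4.779 g; sodium pyruvate 30.096 mL; L-arginine 7.252 mL; magnesium sulfate heptahydrate 2.310 g; zinc sulfate heptahydrate 40.197 mg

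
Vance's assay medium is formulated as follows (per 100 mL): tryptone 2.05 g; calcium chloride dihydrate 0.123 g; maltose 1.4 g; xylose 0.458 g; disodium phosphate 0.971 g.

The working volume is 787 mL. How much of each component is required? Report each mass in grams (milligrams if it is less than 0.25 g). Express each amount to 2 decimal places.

tryptone 16.13 g; calcium chloride dihydrate 0.97 g; maltose 11.02 g; xylose 3.60 g; disodium phosphate 7.64 g

Scale factor = 787 mL / 100 mL = 7.87.
tryptone: 2.05 g × (787 mL / 100 mL) = 16.13 g
calcium chloride dihydrate: 0.123 g × (787 mL / 100 mL) = 0.97 g
maltose: 1.4 g × (787 mL / 100 mL) = 11.02 g
xylose: 0.458 g × (787 mL / 100 mL) = 3.60 g
disodium phosphate: 0.971 g × (787 mL / 100 mL) = 7.64 g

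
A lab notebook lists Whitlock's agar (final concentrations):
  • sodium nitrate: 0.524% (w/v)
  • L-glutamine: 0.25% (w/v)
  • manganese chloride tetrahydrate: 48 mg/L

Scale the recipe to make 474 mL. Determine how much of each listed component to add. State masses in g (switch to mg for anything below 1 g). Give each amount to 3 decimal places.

sodium nitrate 2.484 g; L-glutamine 1.185 g; manganese chloride tetrahydrate 22.752 mg

Scale factor relative to 1 L: 0.474.
sodium nitrate: 0.524 g per 100 mL × 474 mL ÷ 100 = 2.484 g
L-glutamine: 0.25 g per 100 mL × 474 mL ÷ 100 = 1.185 g
manganese chloride tetrahydrate: 48 mg/L × 0.474 L = 22.752 mg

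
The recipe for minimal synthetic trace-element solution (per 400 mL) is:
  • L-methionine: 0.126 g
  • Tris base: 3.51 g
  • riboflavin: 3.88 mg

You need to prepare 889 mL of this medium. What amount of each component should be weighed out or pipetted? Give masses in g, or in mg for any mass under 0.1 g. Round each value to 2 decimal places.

Ratio of target to recipe volume: 889 / 400 = 2.2225.
L-methionine: 0.126 g × (889 mL / 400 mL) = 0.28 g
Tris base: 3.51 g × (889 mL / 400 mL) = 7.80 g
riboflavin: 3.88 mg × (889 mL / 400 mL) = 8.62 mg

L-methionine 0.28 g; Tris base 7.80 g; riboflavin 8.62 mg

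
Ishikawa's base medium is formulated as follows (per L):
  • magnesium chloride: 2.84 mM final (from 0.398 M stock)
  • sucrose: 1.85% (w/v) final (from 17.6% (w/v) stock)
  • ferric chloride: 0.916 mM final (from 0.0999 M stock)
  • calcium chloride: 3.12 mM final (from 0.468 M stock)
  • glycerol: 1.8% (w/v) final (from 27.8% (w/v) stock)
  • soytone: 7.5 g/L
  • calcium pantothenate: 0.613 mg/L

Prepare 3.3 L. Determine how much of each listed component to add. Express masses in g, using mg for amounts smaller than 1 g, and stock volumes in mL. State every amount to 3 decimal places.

Working volume: 3.3 L.
magnesium chloride: dilute stock: 2.84 mM × 3300 mL ÷ 398 mM = 23.548 mL
sucrose: dilute stock: 1.85% ÷ 17.6% × 3300 mL = 346.875 mL
ferric chloride: dilute stock: 0.916 mM × 3300 mL ÷ 99.9 mM = 30.258 mL
calcium chloride: C1V1 = C2V2 → 3.12 mM × 3300 mL ÷ 468 mM = 22.000 mL
glycerol: V = C2·V2/C1 = 1.8% ÷ 27.8% × 3300 mL = 213.669 mL
soytone: 7.5 g/L × 3.3 L = 24.750 g
calcium pantothenate: 0.613 mg/L × 3.3 L = 2.023 mg

magnesium chloride 23.548 mL; sucrose 346.875 mL; ferric chloride 30.258 mL; calcium chloride 22.000 mL; glycerol 213.669 mL; soytone 24.750 g; calcium pantothenate 2.023 mg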